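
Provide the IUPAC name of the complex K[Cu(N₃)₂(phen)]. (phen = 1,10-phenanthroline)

The 1 potassium counter-ion carries a total charge of +1, so each complex ion is 1−.
Ligand charges: 2×azido (-1 each), 1×1,10-phenanthroline (neutral); total -2. So Cu + (-2) = 1−, giving Cu = +1.
The complex ion is anionic, so copper takes the -ate form cuprate(I).

potassium diazido(1,10-phenanthroline)cuprate(I)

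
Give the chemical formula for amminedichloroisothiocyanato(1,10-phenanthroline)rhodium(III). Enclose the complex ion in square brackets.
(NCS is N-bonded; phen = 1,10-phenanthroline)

[RhCl2(NCS)(NH3)(phen)]

Ligands: 1 isothiocyanato (NCS, -1), 1 ammine (NH3, neutral), 1 1,10-phenanthroline (phen, neutral), 2 chloro (Cl, -1). Ligand charge sum = -3.
With Rh in oxidation state +3, the complex ion is [Rh...].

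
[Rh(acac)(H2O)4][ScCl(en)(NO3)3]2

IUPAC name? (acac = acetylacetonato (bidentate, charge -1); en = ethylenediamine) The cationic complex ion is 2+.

The complex cation is given as 2+; its ligand charges sum to -1, so Rh = +3.
With 2 anions per cation, each anion must be 2/2 = 1−.
Anion: ligand charges sum to -4; for the ion to be 1−, Sc = +3.

(acetylacetonato)tetraaquarhodium(III) chloro(ethylenediamine)trinitratoscandate(III)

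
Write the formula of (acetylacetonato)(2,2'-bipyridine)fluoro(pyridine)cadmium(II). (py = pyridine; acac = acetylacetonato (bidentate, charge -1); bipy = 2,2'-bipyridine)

Ligands: 1 pyridine (py, neutral), 1 fluoro (F, -1), 1 acetylacetonato (acac, -1), 1 2,2'-bipyridine (bipy, neutral). Ligand charge sum = -2.
With Cd in oxidation state +2, the complex ion is [Cd...].

[Cd(acac)(bipy)F(py)]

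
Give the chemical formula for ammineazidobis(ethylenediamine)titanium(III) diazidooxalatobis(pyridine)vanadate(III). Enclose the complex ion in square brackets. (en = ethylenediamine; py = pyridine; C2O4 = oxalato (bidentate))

Cation [Ti…]: ligand charges -1, Ti(III) ⇒ ion charge 2+.
Anion [V…]: ligand charges -4, V(III) ⇒ ion charge 1−.

[Ti(en)2(N3)(NH3)][V(C2O4)(N3)2(py)2]2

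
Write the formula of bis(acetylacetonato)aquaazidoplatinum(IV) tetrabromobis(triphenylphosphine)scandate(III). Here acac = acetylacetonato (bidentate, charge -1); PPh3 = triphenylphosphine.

[Pt(acac)2(H2O)(N3)][ScBr4(PPh3)2]

Cation [Pt…]: ligand charges -3, Pt(IV) ⇒ ion charge 1+.
Anion [Sc…]: ligand charges -4, Sc(III) ⇒ ion charge 1−.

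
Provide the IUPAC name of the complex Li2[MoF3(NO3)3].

lithium trifluorotrinitratomolybdate(IV)

The 2 lithium counter-ions carry a total charge of +2, so each complex ion is 2−.
Ligand charges: 3×nitrato (-1 each), 3×fluoro (-1 each); total -6. So Mo + (-6) = 2−, giving Mo = +4.
Ligands are named alphabetically: fluoro before nitrato.
The complex ion is anionic, so molybdenum takes the -ate form molybdate(IV).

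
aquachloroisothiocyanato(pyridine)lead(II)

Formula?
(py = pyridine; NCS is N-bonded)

[PbCl(H2O)(NCS)(py)]

Ligands: 1 pyridine (py, neutral), 1 aqua (H2O, neutral), 1 isothiocyanato (NCS, -1), 1 chloro (Cl, -1). Ligand charge sum = -2.
With Pb in oxidation state +2, the complex ion is [Pb...].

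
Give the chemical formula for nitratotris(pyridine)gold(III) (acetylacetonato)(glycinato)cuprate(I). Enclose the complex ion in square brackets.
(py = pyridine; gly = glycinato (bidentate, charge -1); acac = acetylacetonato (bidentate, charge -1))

Cation [Au…]: ligand charges -1, Au(III) ⇒ ion charge 2+.
Anion [Cu…]: ligand charges -2, Cu(I) ⇒ ion charge 1−.

[Au(NO3)(py)3][Cu(acac)(gly)]2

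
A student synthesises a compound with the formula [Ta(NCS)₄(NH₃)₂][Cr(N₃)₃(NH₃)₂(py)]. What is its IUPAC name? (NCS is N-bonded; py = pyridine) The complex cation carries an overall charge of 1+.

The complex cation is given as 1+; its ligand charges sum to -4, so Ta = +5.
A 1:1 salt means the anion carries the equal and opposite charge, 1−.
Anion: ligand charges sum to -3; for the ion to be 1−, Cr = +2.

diamminetetraisothiocyanatotantalum(V) diamminetriazido(pyridine)chromate(II)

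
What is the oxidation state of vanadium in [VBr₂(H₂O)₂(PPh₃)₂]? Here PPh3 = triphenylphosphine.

No counter-ion: the bracketed complex is neutral.
Ligand charges: 2×H2O neutral; 2×PPh3 neutral; 2×Br = -2; sum -2.
V + (-2) = 0 ⇒ V is +2.

+2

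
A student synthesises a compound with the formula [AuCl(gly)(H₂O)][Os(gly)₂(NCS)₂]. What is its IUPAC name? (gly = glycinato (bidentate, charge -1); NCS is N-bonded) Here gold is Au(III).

Au is given as +3; the cation's ligand charges sum to -2, so the complex cation is 1+.
A 1:1 salt means the anion carries the equal and opposite charge, 1−.
Anion: ligand charges sum to -4; for the ion to be 1−, Os = +3.

aquachloro(glycinato)gold(III) bis(glycinato)diisothiocyanatoosmate(III)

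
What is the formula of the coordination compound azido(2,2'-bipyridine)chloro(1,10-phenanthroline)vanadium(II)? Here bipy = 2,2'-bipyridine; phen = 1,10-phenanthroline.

Ligands: 1 2,2'-bipyridine (bipy, neutral), 1 1,10-phenanthroline (phen, neutral), 1 chloro (Cl, -1), 1 azido (N3, -1). Ligand charge sum = -2.
With V in oxidation state +2, the complex ion is [V...].

[V(bipy)Cl(N3)(phen)]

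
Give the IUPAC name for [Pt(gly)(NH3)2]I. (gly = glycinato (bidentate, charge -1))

diammine(glycinato)platinum(II) iodide

The 1 iodide counter-ion carries a total charge of -1, so each complex ion is 1+.
Ligand charges: 2×ammine (neutral), 1×glycinato (-1 each); total -1. So Pt + (-1) = 1+, giving Pt = +2.
Ligands are named alphabetically: ammine before glycinato.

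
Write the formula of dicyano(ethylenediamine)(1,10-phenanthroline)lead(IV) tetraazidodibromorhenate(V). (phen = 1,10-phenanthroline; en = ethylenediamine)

Cation [Pb…]: ligand charges -2, Pb(IV) ⇒ ion charge 2+.
Anion [Re…]: ligand charges -6, Re(V) ⇒ ion charge 1−.
One 2+ cation requires 2 of the 1− anion.

[Pb(CN)2(en)(phen)][ReBr2(N3)4]2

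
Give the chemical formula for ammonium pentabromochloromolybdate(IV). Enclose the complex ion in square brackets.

(NH4)2[MoBr5Cl]

Ligands: 1 chloro (Cl, -1), 5 bromo (Br, -1). Ligand charge sum = -6.
With Mo in oxidation state +4, the complex ion is [Mo...]^2−.
Charge balance with ammonium (+1) requires 1 complex ion per 2 ammonium.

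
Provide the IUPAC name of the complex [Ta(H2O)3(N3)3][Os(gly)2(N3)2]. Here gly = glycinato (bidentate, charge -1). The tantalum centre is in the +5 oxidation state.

Ta is given as +5; the cation's ligand charges sum to -3, so the complex cation is 2+.
A 1:1 salt means the anion carries the equal and opposite charge, 2−.
Anion: ligand charges sum to -4; for the ion to be 2−, Os = +2.

triaquatriazidotantalum(V) diazidobis(glycinato)osmate(II)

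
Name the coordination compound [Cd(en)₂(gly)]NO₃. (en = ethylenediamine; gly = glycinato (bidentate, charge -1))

bis(ethylenediamine)(glycinato)cadmium(II) nitrate

The 1 nitrate counter-ion carries a total charge of -1, so each complex ion is 1+.
Ligand charges: 2×ethylenediamine (neutral), 1×glycinato (-1 each); total -1. So Cd + (-1) = 1+, giving Cd = +2.
Ligands are named alphabetically: ethylenediamine before glycinato.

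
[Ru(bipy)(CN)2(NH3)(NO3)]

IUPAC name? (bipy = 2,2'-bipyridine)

ammine(2,2'-bipyridine)dicyanonitratoruthenium(III)

There is no counter-ion, so the complex is neutral overall.
Ligand charges: 1×nitrato (-1 each), 2×cyano (-1 each), 1×ammine (neutral), 1×2,2'-bipyridine (neutral); total -3. So Ru + (-3) = 0, giving Ru = +3.
Ligands are named alphabetically: ammine before bipyridine before cyano before nitrato.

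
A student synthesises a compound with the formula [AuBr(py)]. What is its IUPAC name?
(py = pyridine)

There is no counter-ion, so the complex is neutral overall.
Ligand charges: 1×pyridine (neutral), 1×bromo (-1 each); total -1. So Au + (-1) = 0, giving Au = +1.
Ligands are named alphabetically: bromo before pyridine.

bromo(pyridine)gold(I)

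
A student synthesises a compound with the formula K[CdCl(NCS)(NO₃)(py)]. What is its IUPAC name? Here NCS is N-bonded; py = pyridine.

The 1 potassium counter-ion carries a total charge of +1, so each complex ion is 1−.
Ligand charges: 1×nitrato (-1 each), 1×chloro (-1 each), 1×isothiocyanato (-1 each), 1×pyridine (neutral); total -3. So Cd + (-3) = 1−, giving Cd = +2.
Ligands are named alphabetically: chloro before isothiocyanato before nitrato before pyridine.
The complex ion is anionic, so cadmium takes the -ate form cadmate(II).

potassium chloroisothiocyanatonitrato(pyridine)cadmate(II)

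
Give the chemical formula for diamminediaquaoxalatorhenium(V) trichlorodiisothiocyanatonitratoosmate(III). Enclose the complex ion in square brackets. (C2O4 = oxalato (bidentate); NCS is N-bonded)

Cation [Re…]: ligand charges -2, Re(V) ⇒ ion charge 3+.
Anion [Os…]: ligand charges -6, Os(III) ⇒ ion charge 3−.

[Re(C2O4)(H2O)2(NH3)2][OsCl3(NCS)2(NO3)]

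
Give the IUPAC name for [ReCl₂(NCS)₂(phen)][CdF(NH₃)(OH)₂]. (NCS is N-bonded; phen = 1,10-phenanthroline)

dichlorodiisothiocyanato(1,10-phenanthroline)rhenium(V) amminefluorodihydroxocadmate(II)

Cadmium is always +2 in its complexes; the anion's ligand charges sum to -3, so the complex anion is 1−.
A 1:1 salt means the cation carries the equal and opposite charge, 1+.
Cation: ligand charges sum to -4; for the ion to be 1+, Re = +5.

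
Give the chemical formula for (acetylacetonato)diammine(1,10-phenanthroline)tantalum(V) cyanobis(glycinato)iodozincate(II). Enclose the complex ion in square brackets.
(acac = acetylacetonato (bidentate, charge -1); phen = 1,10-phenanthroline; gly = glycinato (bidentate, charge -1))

Cation [Ta…]: ligand charges -1, Ta(V) ⇒ ion charge 4+.
Anion [Zn…]: ligand charges -4, Zn(II) ⇒ ion charge 2−.
One 4+ cation requires 2 of the 2− anion.

[Ta(acac)(NH3)2(phen)][Zn(CN)(gly)2I]2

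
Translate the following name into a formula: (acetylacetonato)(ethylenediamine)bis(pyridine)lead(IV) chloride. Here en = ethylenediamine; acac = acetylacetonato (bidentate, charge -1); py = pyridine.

Ligands: 1 ethylenediamine (en, neutral), 1 acetylacetonato (acac, -1), 2 pyridine (py, neutral). Ligand charge sum = -1.
Charge balance with chloride (-1) requires 1 complex ion per 3 chloride.

[Pb(acac)(en)(py)2]Cl3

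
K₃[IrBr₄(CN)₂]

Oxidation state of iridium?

3 potassium outside the brackets (+1 each) → the complex ion is 3−.
Ligand charges: 2×CN = -2; 4×Br = -4; sum -6.
Ir + (-6) = 3− ⇒ Ir is +3.

+3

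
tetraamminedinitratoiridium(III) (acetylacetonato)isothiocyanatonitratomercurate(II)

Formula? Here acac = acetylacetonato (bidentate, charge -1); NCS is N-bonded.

Cation [Ir…]: ligand charges -2, Ir(III) ⇒ ion charge 1+.
Anion [Hg…]: ligand charges -3, Hg(II) ⇒ ion charge 1−.
One 1+ cation balances one 1− anion.

[Ir(NH3)4(NO3)2][Hg(acac)(NCS)(NO3)]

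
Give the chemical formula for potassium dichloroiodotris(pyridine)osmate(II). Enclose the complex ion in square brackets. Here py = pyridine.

Ligands: 1 iodo (I, -1), 3 pyridine (py, neutral), 2 chloro (Cl, -1). Ligand charge sum = -3.
With Os in oxidation state +2, the complex ion is [Os...]^1−.
Charge balance with potassium (+1) requires 1 complex ion per 1 potassium.

K[OsCl2I(py)3]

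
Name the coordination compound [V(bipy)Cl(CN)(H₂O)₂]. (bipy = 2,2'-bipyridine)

There is no counter-ion, so the complex is neutral overall.
Ligand charges: 2×aqua (neutral), 1×chloro (-1 each), 1×2,2'-bipyridine (neutral), 1×cyano (-1 each); total -2. So V + (-2) = 0, giving V = +2.
Ligands are named alphabetically: aqua before bipyridine before chloro before cyano.

diaqua(2,2'-bipyridine)chlorocyanovanadium(II)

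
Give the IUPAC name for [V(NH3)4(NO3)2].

There is no counter-ion, so the complex is neutral overall.
Ligand charges: 2×nitrato (-1 each), 4×ammine (neutral); total -2. So V + (-2) = 0, giving V = +2.
Ligands are named alphabetically: ammine before nitrato.

tetraamminedinitratovanadium(II)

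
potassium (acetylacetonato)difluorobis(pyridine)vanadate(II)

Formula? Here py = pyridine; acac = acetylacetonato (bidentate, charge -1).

Ligands: 2 fluoro (F, -1), 2 pyridine (py, neutral), 1 acetylacetonato (acac, -1). Ligand charge sum = -3.
With V in oxidation state +2, the complex ion is [V...]^1−.
Charge balance with potassium (+1) requires 1 complex ion per 1 potassium.

K[V(acac)F2(py)2]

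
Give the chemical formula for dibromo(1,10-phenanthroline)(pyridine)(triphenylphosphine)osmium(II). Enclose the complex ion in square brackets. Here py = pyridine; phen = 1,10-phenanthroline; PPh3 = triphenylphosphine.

Ligands: 1 pyridine (py, neutral), 2 bromo (Br, -1), 1 1,10-phenanthroline (phen, neutral), 1 triphenylphosphine (PPh3, neutral). Ligand charge sum = -2.
With Os in oxidation state +2, the complex ion is [Os...].

[OsBr2(phen)(PPh3)(py)]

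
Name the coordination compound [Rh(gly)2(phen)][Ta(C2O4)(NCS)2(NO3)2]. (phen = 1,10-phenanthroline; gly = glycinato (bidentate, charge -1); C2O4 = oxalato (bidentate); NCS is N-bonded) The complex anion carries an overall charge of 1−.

Both ions are complex: the cation is named first with the plain metal name, the anion second with the -ate form; each ion's ligands are alphabetised independently.
The complex anion is given as 1−; its ligand charges sum to -6, so Ta = +5.
A 1:1 salt means the cation carries the equal and opposite charge, 1+.
Cation: ligand charges sum to -2; for the ion to be 1+, Rh = +3.

bis(glycinato)(1,10-phenanthroline)rhodium(III) diisothiocyanatodinitratooxalatotantalate(V)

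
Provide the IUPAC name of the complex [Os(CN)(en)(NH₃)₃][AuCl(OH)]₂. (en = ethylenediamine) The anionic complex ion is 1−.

triamminecyano(ethylenediamine)osmium(III) chlorohydroxoaurate(I)

Both ions are complex: the cation is named first with the plain metal name, the anion second with the -ate form; each ion's ligands are alphabetised independently.
The complex anion is given as 1−; its ligand charges sum to -2, so Au = +1.
With 2 anions per cation, the cation must be 2×1 = 2+.
Cation: ligand charges sum to -1; for the ion to be 2+, Os = +3.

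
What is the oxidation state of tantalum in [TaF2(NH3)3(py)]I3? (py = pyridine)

3 iodide outside the brackets (-1 each) → the complex ion is 3+.
Ligand charges: 1×py neutral; 3×NH3 neutral; 2×F = -2; sum -2.
Ta + (-2) = 3+ ⇒ Ta is +5.

+5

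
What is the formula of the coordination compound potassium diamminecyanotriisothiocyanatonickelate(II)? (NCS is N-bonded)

Ligands: 2 ammine (NH3, neutral), 1 cyano (CN, -1), 3 isothiocyanato (NCS, -1). Ligand charge sum = -4.
With Ni in oxidation state +2, the complex ion is [Ni...]^2−.
Charge balance with potassium (+1) requires 1 complex ion per 2 potassium.

K2[Ni(CN)(NCS)3(NH3)2]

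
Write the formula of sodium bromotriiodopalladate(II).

Na2[PdBrI3]

Ligands: 1 bromo (Br, -1), 3 iodo (I, -1). Ligand charge sum = -4.
With Pd in oxidation state +2, the complex ion is [Pd...]^2−.
Charge balance with sodium (+1) requires 1 complex ion per 2 sodium.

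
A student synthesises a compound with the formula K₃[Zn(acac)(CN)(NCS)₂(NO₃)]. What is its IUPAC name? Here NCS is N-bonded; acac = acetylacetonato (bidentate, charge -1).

potassium (acetylacetonato)cyanodiisothiocyanatonitratozincate(II)

The 3 potassium counter-ions carry a total charge of +3, so each complex ion is 3−.
Ligand charges: 2×isothiocyanato (-1 each), 1×acetylacetonato (-1 each), 1×cyano (-1 each), 1×nitrato (-1 each); total -5. So Zn + (-5) = 3−, giving Zn = +2.
Ligands are named alphabetically: acetylacetonato before cyano before isothiocyanato before nitrato.
The complex ion is anionic, so zinc takes the -ate form zincate(II).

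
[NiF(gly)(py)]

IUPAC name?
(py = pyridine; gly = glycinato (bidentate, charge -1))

There is no counter-ion, so the complex is neutral overall.
Ligand charges: 1×fluoro (-1 each), 1×pyridine (neutral), 1×glycinato (-1 each); total -2. So Ni + (-2) = 0, giving Ni = +2.
Ligands are named alphabetically: fluoro before glycinato before pyridine.

fluoro(glycinato)(pyridine)nickel(II)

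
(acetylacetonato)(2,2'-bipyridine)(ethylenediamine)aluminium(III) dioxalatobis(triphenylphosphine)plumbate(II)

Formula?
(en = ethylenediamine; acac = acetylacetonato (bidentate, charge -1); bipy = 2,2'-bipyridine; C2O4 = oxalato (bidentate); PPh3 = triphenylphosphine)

Cation [Al…]: ligand charges -1, Al(III) ⇒ ion charge 2+.
Anion [Pb…]: ligand charges -4, Pb(II) ⇒ ion charge 2−.
One 2+ cation balances one 2− anion.

[Al(acac)(bipy)(en)][Pb(C2O4)2(PPh3)2]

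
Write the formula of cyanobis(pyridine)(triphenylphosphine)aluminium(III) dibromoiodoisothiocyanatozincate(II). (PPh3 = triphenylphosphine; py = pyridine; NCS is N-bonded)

[Al(CN)(PPh3)(py)2][ZnBr2I(NCS)]

Cation [Al…]: ligand charges -1, Al(III) ⇒ ion charge 2+.
Anion [Zn…]: ligand charges -4, Zn(II) ⇒ ion charge 2−.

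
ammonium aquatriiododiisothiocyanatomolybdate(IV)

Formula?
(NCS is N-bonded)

Ligands: 3 iodo (I, -1), 1 aqua (H2O, neutral), 2 isothiocyanato (NCS, -1). Ligand charge sum = -5.
With Mo in oxidation state +4, the complex ion is [Mo...]^1−.
Charge balance with ammonium (+1) requires 1 complex ion per 1 ammonium.

NH4[Mo(H2O)I3(NCS)2]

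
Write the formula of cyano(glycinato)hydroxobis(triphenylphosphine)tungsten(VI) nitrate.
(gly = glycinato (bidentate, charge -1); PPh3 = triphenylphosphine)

[W(CN)(gly)(OH)(PPh3)2](NO3)3

Ligands: 1 hydroxo (OH, -1), 1 glycinato (gly, -1), 1 cyano (CN, -1), 2 triphenylphosphine (PPh3, neutral). Ligand charge sum = -3.
With W in oxidation state +6, the complex ion is [W...]^3+.
Charge balance with nitrate (-1) requires 1 complex ion per 3 nitrate.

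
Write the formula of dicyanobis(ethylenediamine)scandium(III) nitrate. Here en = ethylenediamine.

[Sc(CN)2(en)2]NO3

Ligands: 2 cyano (CN, -1), 2 ethylenediamine (en, neutral). Ligand charge sum = -2.
Charge balance with nitrate (-1) requires 1 complex ion per 1 nitrate.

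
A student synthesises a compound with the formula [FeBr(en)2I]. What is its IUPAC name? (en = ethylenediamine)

There is no counter-ion, so the complex is neutral overall.
Ligand charges: 2×ethylenediamine (neutral), 1×bromo (-1 each), 1×iodo (-1 each); total -2. So Fe + (-2) = 0, giving Fe = +2.
Ligands are named alphabetically: bromo before ethylenediamine before iodo.

bromobis(ethylenediamine)iodoiron(II)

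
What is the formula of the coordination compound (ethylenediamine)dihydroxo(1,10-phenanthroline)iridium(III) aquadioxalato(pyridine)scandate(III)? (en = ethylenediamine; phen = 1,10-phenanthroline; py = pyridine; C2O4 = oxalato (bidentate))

[Ir(en)(OH)2(phen)][Sc(C2O4)2(H2O)(py)]

Cation [Ir…]: ligand charges -2, Ir(III) ⇒ ion charge 1+.
Anion [Sc…]: ligand charges -4, Sc(III) ⇒ ion charge 1−.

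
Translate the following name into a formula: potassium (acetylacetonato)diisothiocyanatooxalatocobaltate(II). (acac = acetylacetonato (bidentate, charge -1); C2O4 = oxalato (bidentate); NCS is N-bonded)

K3[Co(acac)(C2O4)(NCS)2]

Ligands: 1 acetylacetonato (acac, -1), 1 oxalato (C2O4, -2), 2 isothiocyanato (NCS, -1). Ligand charge sum = -5.
With Co in oxidation state +2, the complex ion is [Co...]^3−.
Charge balance with potassium (+1) requires 1 complex ion per 3 potassium.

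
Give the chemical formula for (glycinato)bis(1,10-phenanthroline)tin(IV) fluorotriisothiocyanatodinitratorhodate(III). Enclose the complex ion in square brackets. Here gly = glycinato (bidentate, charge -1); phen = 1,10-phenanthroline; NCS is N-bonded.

[Sn(gly)(phen)2][RhF(NCS)3(NO3)2]

Cation [Sn…]: ligand charges -1, Sn(IV) ⇒ ion charge 3+.
Anion [Rh…]: ligand charges -6, Rh(III) ⇒ ion charge 3−.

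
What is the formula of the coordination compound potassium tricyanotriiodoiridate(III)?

K3[Ir(CN)3I3]

Ligands: 3 cyano (CN, -1), 3 iodo (I, -1). Ligand charge sum = -6.
With Ir in oxidation state +3, the complex ion is [Ir...]^3−.
Charge balance with potassium (+1) requires 1 complex ion per 3 potassium.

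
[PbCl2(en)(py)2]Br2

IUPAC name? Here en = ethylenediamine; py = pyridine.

dichloro(ethylenediamine)bis(pyridine)lead(IV) bromide

The 2 bromide counter-ions carry a total charge of -2, so each complex ion is 2+.
Ligand charges: 1×ethylenediamine (neutral), 2×pyridine (neutral), 2×chloro (-1 each); total -2. So Pb + (-2) = 2+, giving Pb = +4.
Ligands are named alphabetically: chloro before ethylenediamine before pyridine.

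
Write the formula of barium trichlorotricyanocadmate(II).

Ba2[CdCl3(CN)3]

Ligands: 3 cyano (CN, -1), 3 chloro (Cl, -1). Ligand charge sum = -6.
With Cd in oxidation state +2, the complex ion is [Cd...]^4−.
Charge balance with barium (+2) requires 1 complex ion per 2 barium.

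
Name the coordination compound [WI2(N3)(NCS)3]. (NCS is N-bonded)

azidodiiodotriisothiocyanatotungsten(VI)

There is no counter-ion, so the complex is neutral overall.
Ligand charges: 3×isothiocyanato (-1 each), 2×iodo (-1 each), 1×azido (-1 each); total -6. So W + (-6) = 0, giving W = +6.
Ligands are named alphabetically: azido before iodo before isothiocyanato.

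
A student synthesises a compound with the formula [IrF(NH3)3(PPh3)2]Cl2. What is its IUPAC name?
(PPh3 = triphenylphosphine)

triamminefluorobis(triphenylphosphine)iridium(III) chloride

The 2 chloride counter-ions carry a total charge of -2, so each complex ion is 2+.
Ligand charges: 1×fluoro (-1 each), 2×triphenylphosphine (neutral), 3×ammine (neutral); total -1. So Ir + (-1) = 2+, giving Ir = +3.
Ligands are named alphabetically: ammine before fluoro before triphenylphosphine.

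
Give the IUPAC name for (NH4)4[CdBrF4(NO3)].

The 4 ammonium counter-ions carry a total charge of +4, so each complex ion is 4−.
Ligand charges: 1×bromo (-1 each), 1×nitrato (-1 each), 4×fluoro (-1 each); total -6. So Cd + (-6) = 4−, giving Cd = +2.
The complex ion is anionic, so cadmium takes the -ate form cadmate(II).

ammonium bromotetrafluoronitratocadmate(II)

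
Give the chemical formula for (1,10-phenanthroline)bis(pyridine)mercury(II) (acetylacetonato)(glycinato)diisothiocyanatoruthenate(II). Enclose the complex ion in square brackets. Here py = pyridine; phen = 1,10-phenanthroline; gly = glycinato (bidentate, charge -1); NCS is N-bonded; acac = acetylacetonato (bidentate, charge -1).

[Hg(phen)(py)2][Ru(acac)(gly)(NCS)2]

Cation [Hg…]: ligand charges 0, Hg(II) ⇒ ion charge 2+.
Anion [Ru…]: ligand charges -4, Ru(II) ⇒ ion charge 2−.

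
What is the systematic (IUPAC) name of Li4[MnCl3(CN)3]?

The 4 lithium counter-ions carry a total charge of +4, so each complex ion is 4−.
Ligand charges: 3×chloro (-1 each), 3×cyano (-1 each); total -6. So Mn + (-6) = 4−, giving Mn = +2.
The complex ion is anionic, so manganese takes the -ate form manganate(II).

lithium trichlorotricyanomanganate(II)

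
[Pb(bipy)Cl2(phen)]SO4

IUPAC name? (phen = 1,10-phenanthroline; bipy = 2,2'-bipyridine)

The 1 sulfate counter-ion carries a total charge of -2, so each complex ion is 2+.
Ligand charges: 2×chloro (-1 each), 1×1,10-phenanthroline (neutral), 1×2,2'-bipyridine (neutral); total -2. So Pb + (-2) = 2+, giving Pb = +4.
Ligands are named alphabetically: bipyridine before chloro before phenanthroline.

(2,2'-bipyridine)dichloro(1,10-phenanthroline)lead(IV) sulfate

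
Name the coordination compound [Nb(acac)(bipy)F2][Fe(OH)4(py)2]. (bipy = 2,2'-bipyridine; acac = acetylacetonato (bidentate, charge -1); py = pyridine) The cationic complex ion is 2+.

(acetylacetonato)(2,2'-bipyridine)difluoroniobium(V) tetrahydroxobis(pyridine)ferrate(II)

Both ions are complex: the cation is named first with the plain metal name, the anion second with the -ate form; each ion's ligands are alphabetised independently.
The complex cation is given as 2+; its ligand charges sum to -3, so Nb = +5.
A 1:1 salt means the anion carries the equal and opposite charge, 2−.
Anion: ligand charges sum to -4; for the ion to be 2−, Fe = +2.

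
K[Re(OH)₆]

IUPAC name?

The 1 potassium counter-ion carries a total charge of +1, so each complex ion is 1−.
Ligand charges: 6×hydroxo (-1 each); total -6. So Re + (-6) = 1−, giving Re = +5.
The complex ion is anionic, so rhenium takes the -ate form rhenate(V).

potassium hexahydroxorhenate(V)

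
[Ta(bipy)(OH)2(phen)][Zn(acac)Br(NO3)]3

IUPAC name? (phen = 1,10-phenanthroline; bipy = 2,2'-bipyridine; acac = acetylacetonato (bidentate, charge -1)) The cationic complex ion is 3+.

(2,2'-bipyridine)dihydroxo(1,10-phenanthroline)tantalum(V) (acetylacetonato)bromonitratozincate(II)

The complex cation is given as 3+; its ligand charges sum to -2, so Ta = +5.
With 3 anions per cation, each anion must be 3/3 = 1−.
Anion: ligand charges sum to -3; for the ion to be 1−, Zn = +2.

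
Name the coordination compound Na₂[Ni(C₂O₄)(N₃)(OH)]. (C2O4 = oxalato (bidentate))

sodium azidohydroxooxalatonickelate(II)

The 2 sodium counter-ions carry a total charge of +2, so each complex ion is 2−.
Ligand charges: 1×hydroxo (-1 each), 1×azido (-1 each), 1×oxalato (-2 each); total -4. So Ni + (-4) = 2−, giving Ni = +2.
The complex ion is anionic, so nickel takes the -ate form nickelate(II).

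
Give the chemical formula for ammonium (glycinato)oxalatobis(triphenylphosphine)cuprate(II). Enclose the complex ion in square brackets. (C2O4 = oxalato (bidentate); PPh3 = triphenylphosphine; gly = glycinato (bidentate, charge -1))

Ligands: 1 oxalato (C2O4, -2), 2 triphenylphosphine (PPh3, neutral), 1 glycinato (gly, -1). Ligand charge sum = -3.
With Cu in oxidation state +2, the complex ion is [Cu...]^1−.
Charge balance with ammonium (+1) requires 1 complex ion per 1 ammonium.

NH4[Cu(C2O4)(gly)(PPh3)2]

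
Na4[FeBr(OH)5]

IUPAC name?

sodium bromopentahydroxoferrate(II)

The 4 sodium counter-ions carry a total charge of +4, so each complex ion is 4−.
Ligand charges: 1×bromo (-1 each), 5×hydroxo (-1 each); total -6. So Fe + (-6) = 4−, giving Fe = +2.
Ligands are named alphabetically: bromo before hydroxo.
The complex ion is anionic, so iron takes the -ate form ferrate(II).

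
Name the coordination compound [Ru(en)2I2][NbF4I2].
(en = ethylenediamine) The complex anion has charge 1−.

The complex anion is given as 1−; its ligand charges sum to -6, so Nb = +5.
A 1:1 salt means the cation carries the equal and opposite charge, 1+.
Cation: ligand charges sum to -2; for the ion to be 1+, Ru = +3.

bis(ethylenediamine)diiodoruthenium(III) tetrafluorodiiodoniobate(V)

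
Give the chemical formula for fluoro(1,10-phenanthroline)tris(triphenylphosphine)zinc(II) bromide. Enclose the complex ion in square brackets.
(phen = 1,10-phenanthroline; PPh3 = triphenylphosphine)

[ZnF(phen)(PPh3)3]Br

Ligands: 1 1,10-phenanthroline (phen, neutral), 3 triphenylphosphine (PPh3, neutral), 1 fluoro (F, -1). Ligand charge sum = -1.
With Zn in oxidation state +2, the complex ion is [Zn...]^1+.
Charge balance with bromide (-1) requires 1 complex ion per 1 bromide.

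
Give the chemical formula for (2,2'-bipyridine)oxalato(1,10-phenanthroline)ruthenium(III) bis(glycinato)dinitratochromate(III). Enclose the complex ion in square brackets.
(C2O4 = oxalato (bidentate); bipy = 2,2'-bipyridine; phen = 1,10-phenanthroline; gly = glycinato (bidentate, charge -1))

[Ru(bipy)(C2O4)(phen)][Cr(gly)2(NO3)2]

Cation [Ru…]: ligand charges -2, Ru(III) ⇒ ion charge 1+.
Anion [Cr…]: ligand charges -4, Cr(III) ⇒ ion charge 1−.
One 1+ cation balances one 1− anion.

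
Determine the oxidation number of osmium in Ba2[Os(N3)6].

+2

2 barium outside the brackets (+2 each) → the complex ion is 4−.
Ligand charges: 6×N3 = -6; sum -6.
Os + (-6) = 4− ⇒ Os is +2.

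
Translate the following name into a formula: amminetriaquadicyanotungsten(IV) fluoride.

Ligands: 2 cyano (CN, -1), 1 ammine (NH3, neutral), 3 aqua (H2O, neutral). Ligand charge sum = -2.
With W in oxidation state +4, the complex ion is [W...]^2+.
Charge balance with fluoride (-1) requires 1 complex ion per 2 fluoride.

[W(CN)2(H2O)3(NH3)]F2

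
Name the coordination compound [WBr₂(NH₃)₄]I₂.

The 2 iodide counter-ions carry a total charge of -2, so each complex ion is 2+.
Ligand charges: 2×bromo (-1 each), 4×ammine (neutral); total -2. So W + (-2) = 2+, giving W = +4.
Ligands are named alphabetically: ammine before bromo.

tetraamminedibromotungsten(IV) iodide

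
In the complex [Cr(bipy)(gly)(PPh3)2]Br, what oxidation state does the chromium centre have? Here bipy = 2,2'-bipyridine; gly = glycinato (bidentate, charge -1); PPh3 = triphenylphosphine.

1 bromide outside the brackets (-1 each) → the complex ion is 1+.
Ligand charges: 1×bipy neutral; 1×gly = -1; 2×PPh3 neutral; sum -1.
Cr + (-1) = 1+ ⇒ Cr is +2.

+2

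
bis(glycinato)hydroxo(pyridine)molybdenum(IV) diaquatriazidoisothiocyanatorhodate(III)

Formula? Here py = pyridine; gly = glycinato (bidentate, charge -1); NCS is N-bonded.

[Mo(gly)2(OH)(py)][Rh(H2O)2(N3)3(NCS)]

Cation [Mo…]: ligand charges -3, Mo(IV) ⇒ ion charge 1+.
Anion [Rh…]: ligand charges -4, Rh(III) ⇒ ion charge 1−.
One 1+ cation balances one 1− anion.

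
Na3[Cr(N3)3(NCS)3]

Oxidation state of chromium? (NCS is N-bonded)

+3

3 sodium outside the brackets (+1 each) → the complex ion is 3−.
Ligand charges: 3×NCS = -3; 3×N3 = -3; sum -6.
Cr + (-6) = 3− ⇒ Cr is +3.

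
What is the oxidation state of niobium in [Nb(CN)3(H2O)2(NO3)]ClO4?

+5

1 perchlorate outside the brackets (-1 each) → the complex ion is 1+.
Ligand charges: 2×H2O neutral; 3×CN = -3; 1×NO3 = -1; sum -4.
Nb + (-4) = 1+ ⇒ Nb is +5.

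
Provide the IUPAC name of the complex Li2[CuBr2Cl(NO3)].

lithium dibromochloronitratocuprate(II)

The 2 lithium counter-ions carry a total charge of +2, so each complex ion is 2−.
Ligand charges: 1×chloro (-1 each), 1×nitrato (-1 each), 2×bromo (-1 each); total -4. So Cu + (-4) = 2−, giving Cu = +2.
The complex ion is anionic, so copper takes the -ate form cuprate(II).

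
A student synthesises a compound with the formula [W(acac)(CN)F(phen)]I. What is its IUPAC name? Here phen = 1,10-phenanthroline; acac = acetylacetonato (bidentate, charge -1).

(acetylacetonato)cyanofluoro(1,10-phenanthroline)tungsten(IV) iodide

The 1 iodide counter-ion carries a total charge of -1, so each complex ion is 1+.
Ligand charges: 1×1,10-phenanthroline (neutral), 1×acetylacetonato (-1 each), 1×cyano (-1 each), 1×fluoro (-1 each); total -3. So W + (-3) = 1+, giving W = +4.
Ligands are named alphabetically: acetylacetonato before cyano before fluoro before phenanthroline.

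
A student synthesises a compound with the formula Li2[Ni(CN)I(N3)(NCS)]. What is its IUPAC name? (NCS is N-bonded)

The 2 lithium counter-ions carry a total charge of +2, so each complex ion is 2−.
Ligand charges: 1×isothiocyanato (-1 each), 1×iodo (-1 each), 1×azido (-1 each), 1×cyano (-1 each); total -4. So Ni + (-4) = 2−, giving Ni = +2.
The complex ion is anionic, so nickel takes the -ate form nickelate(II).

lithium azidocyanoiodoisothiocyanatonickelate(II)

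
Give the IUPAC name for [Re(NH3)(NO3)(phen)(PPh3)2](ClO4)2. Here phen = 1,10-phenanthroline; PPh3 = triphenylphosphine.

amminenitrato(1,10-phenanthroline)bis(triphenylphosphine)rhenium(III) perchlorate

The 2 perchlorate counter-ions carry a total charge of -2, so each complex ion is 2+.
Ligand charges: 1×1,10-phenanthroline (neutral), 1×ammine (neutral), 1×nitrato (-1 each), 2×triphenylphosphine (neutral); total -1. So Re + (-1) = 2+, giving Re = +3.
Ligands are named alphabetically: ammine before nitrato before phenanthroline before triphenylphosphine.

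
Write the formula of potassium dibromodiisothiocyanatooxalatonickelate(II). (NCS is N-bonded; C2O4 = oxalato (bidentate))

Ligands: 2 isothiocyanato (NCS, -1), 2 bromo (Br, -1), 1 oxalato (C2O4, -2). Ligand charge sum = -6.
With Ni in oxidation state +2, the complex ion is [Ni...]^4−.
Charge balance with potassium (+1) requires 1 complex ion per 4 potassium.

K4[NiBr2(C2O4)(NCS)2]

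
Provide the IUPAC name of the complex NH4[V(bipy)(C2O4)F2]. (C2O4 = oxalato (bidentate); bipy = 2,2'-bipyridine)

The 1 ammonium counter-ion carries a total charge of +1, so each complex ion is 1−.
Ligand charges: 2×fluoro (-1 each), 1×oxalato (-2 each), 1×2,2'-bipyridine (neutral); total -4. So V + (-4) = 1−, giving V = +3.
The complex ion is anionic, so vanadium takes the -ate form vanadate(III).

ammonium (2,2'-bipyridine)difluorooxalatovanadate(III)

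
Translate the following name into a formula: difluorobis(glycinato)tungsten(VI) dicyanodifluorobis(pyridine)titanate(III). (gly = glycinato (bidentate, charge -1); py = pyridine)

[WF2(gly)2][Ti(CN)2F2(py)2]2

Cation [W…]: ligand charges -4, W(VI) ⇒ ion charge 2+.
Anion [Ti…]: ligand charges -4, Ti(III) ⇒ ion charge 1−.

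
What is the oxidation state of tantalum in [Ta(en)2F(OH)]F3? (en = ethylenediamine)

3 fluoride outside the brackets (-1 each) → the complex ion is 3+.
Ligand charges: 1×F = -1; 2×en neutral; 1×OH = -1; sum -2.
Ta + (-2) = 3+ ⇒ Ta is +5.

+5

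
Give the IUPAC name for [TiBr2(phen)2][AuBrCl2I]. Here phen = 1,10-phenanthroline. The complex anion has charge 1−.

Both ions are complex: the cation is named first with the plain metal name, the anion second with the -ate form; each ion's ligands are alphabetised independently.
The complex anion is given as 1−; its ligand charges sum to -4, so Au = +3.
A 1:1 salt means the cation carries the equal and opposite charge, 1+.
Cation: ligand charges sum to -2; for the ion to be 1+, Ti = +3.

dibromobis(1,10-phenanthroline)titanium(III) bromodichloroiodoaurate(III)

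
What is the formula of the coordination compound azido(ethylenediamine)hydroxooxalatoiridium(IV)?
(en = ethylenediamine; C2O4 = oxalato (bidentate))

[Ir(C2O4)(en)(N3)(OH)]

Ligands: 1 ethylenediamine (en, neutral), 1 azido (N3, -1), 1 oxalato (C2O4, -2), 1 hydroxo (OH, -1). Ligand charge sum = -4.
With Ir in oxidation state +4, the complex ion is [Ir...].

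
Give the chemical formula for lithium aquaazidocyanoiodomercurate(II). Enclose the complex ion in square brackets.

Ligands: 1 cyano (CN, -1), 1 iodo (I, -1), 1 azido (N3, -1), 1 aqua (H2O, neutral). Ligand charge sum = -3.
Charge balance with lithium (+1) requires 1 complex ion per 1 lithium.

Li[Hg(CN)(H2O)I(N3)]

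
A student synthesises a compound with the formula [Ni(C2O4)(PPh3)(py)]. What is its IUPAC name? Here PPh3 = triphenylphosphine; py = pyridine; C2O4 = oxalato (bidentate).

There is no counter-ion, so the complex is neutral overall.
Ligand charges: 1×triphenylphosphine (neutral), 1×pyridine (neutral), 1×oxalato (-2 each); total -2. So Ni + (-2) = 0, giving Ni = +2.
Ligands are named alphabetically: oxalato before pyridine before triphenylphosphine.

oxalato(pyridine)(triphenylphosphine)nickel(II)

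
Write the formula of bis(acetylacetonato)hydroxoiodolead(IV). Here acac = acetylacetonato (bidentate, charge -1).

Ligands: 1 iodo (I, -1), 1 hydroxo (OH, -1), 2 acetylacetonato (acac, -1). Ligand charge sum = -4.
With Pb in oxidation state +4, the complex ion is [Pb...].

[Pb(acac)2I(OH)]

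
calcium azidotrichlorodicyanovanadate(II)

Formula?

Ca2[VCl3(CN)2(N3)]

Ligands: 3 chloro (Cl, -1), 1 azido (N3, -1), 2 cyano (CN, -1). Ligand charge sum = -6.
Charge balance with calcium (+2) requires 1 complex ion per 2 calcium.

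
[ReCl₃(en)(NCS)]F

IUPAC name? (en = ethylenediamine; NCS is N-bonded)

The 1 fluoride counter-ion carries a total charge of -1, so each complex ion is 1+.
Ligand charges: 1×ethylenediamine (neutral), 3×chloro (-1 each), 1×isothiocyanato (-1 each); total -4. So Re + (-4) = 1+, giving Re = +5.
Ligands are named alphabetically: chloro before ethylenediamine before isothiocyanato.

trichloro(ethylenediamine)isothiocyanatorhenium(V) fluoride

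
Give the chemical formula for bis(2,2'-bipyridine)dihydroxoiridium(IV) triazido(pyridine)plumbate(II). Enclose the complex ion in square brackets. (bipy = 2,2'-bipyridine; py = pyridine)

Cation [Ir…]: ligand charges -2, Ir(IV) ⇒ ion charge 2+.
Anion [Pb…]: ligand charges -3, Pb(II) ⇒ ion charge 1−.
One 2+ cation requires 2 of the 1− anion.

[Ir(bipy)2(OH)2][Pb(N3)3(py)]2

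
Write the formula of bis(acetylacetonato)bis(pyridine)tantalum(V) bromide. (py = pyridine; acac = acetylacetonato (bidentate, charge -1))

[Ta(acac)2(py)2]Br3

Ligands: 2 pyridine (py, neutral), 2 acetylacetonato (acac, -1). Ligand charge sum = -2.
With Ta in oxidation state +5, the complex ion is [Ta...]^3+.
Charge balance with bromide (-1) requires 1 complex ion per 3 bromide.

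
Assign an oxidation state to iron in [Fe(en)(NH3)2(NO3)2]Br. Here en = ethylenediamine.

+3

1 bromide outside the brackets (-1 each) → the complex ion is 1+.
Ligand charges: 2×NH3 neutral; 2×NO3 = -2; 1×en neutral; sum -2.
Fe + (-2) = 1+ ⇒ Fe is +3.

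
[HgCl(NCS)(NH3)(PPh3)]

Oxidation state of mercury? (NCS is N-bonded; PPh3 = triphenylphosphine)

+2

No counter-ion: the bracketed complex is neutral.
Ligand charges: 1×Cl = -1; 1×NCS = -1; 1×PPh3 neutral; 1×NH3 neutral; sum -2.
Hg + (-2) = 0 ⇒ Hg is +2.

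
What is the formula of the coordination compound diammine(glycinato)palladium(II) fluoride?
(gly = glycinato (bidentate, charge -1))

[Pd(gly)(NH3)2]F

Ligands: 2 ammine (NH3, neutral), 1 glycinato (gly, -1). Ligand charge sum = -1.
With Pd in oxidation state +2, the complex ion is [Pd...]^1+.
Charge balance with fluoride (-1) requires 1 complex ion per 1 fluoride.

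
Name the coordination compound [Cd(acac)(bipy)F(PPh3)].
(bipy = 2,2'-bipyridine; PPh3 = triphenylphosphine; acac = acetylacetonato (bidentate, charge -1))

(acetylacetonato)(2,2'-bipyridine)fluoro(triphenylphosphine)cadmium(II)

There is no counter-ion, so the complex is neutral overall.
Ligand charges: 1×fluoro (-1 each), 1×2,2'-bipyridine (neutral), 1×triphenylphosphine (neutral), 1×acetylacetonato (-1 each); total -2. So Cd + (-2) = 0, giving Cd = +2.
Ligands are named alphabetically: acetylacetonato before bipyridine before fluoro before triphenylphosphine.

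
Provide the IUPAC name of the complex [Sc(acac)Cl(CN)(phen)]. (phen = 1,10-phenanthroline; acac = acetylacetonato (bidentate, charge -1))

(acetylacetonato)chlorocyano(1,10-phenanthroline)scandium(III)

There is no counter-ion, so the complex is neutral overall.
Ligand charges: 1×1,10-phenanthroline (neutral), 1×acetylacetonato (-1 each), 1×cyano (-1 each), 1×chloro (-1 each); total -3. So Sc + (-3) = 0, giving Sc = +3.
Ligands are named alphabetically: acetylacetonato before chloro before cyano before phenanthroline.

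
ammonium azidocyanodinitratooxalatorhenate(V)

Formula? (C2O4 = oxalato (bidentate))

Ligands: 1 cyano (CN, -1), 1 azido (N3, -1), 2 nitrato (NO3, -1), 1 oxalato (C2O4, -2). Ligand charge sum = -6.
With Re in oxidation state +5, the complex ion is [Re...]^1−.
Charge balance with ammonium (+1) requires 1 complex ion per 1 ammonium.

NH4[Re(C2O4)(CN)(N3)(NO3)2]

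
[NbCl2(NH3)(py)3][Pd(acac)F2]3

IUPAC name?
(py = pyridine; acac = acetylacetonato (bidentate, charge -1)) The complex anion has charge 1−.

Both ions are complex: the cation is named first with the plain metal name, the anion second with the -ate form; each ion's ligands are alphabetised independently.
The complex anion is given as 1−; its ligand charges sum to -3, so Pd = +2.
With 3 anions per cation, the cation must be 3×1 = 3+.
Cation: ligand charges sum to -2; for the ion to be 3+, Nb = +5.

amminedichlorotris(pyridine)niobium(V) (acetylacetonato)difluoropalladate(II)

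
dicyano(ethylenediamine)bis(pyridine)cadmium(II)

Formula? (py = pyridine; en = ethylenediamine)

[Cd(CN)2(en)(py)2]

Ligands: 2 pyridine (py, neutral), 1 ethylenediamine (en, neutral), 2 cyano (CN, -1). Ligand charge sum = -2.
With Cd in oxidation state +2, the complex ion is [Cd...].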